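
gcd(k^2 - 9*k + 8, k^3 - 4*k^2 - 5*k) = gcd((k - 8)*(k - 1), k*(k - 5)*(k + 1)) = 1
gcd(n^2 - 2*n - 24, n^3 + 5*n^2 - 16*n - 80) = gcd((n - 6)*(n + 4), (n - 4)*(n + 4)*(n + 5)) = n + 4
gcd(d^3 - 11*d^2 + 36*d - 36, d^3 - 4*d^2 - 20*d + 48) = d^2 - 8*d + 12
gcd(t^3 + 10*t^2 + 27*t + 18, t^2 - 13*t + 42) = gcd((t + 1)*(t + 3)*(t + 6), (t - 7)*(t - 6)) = 1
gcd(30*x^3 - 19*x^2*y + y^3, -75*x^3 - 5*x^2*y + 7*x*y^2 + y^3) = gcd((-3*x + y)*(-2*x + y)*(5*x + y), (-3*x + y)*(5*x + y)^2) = 15*x^2 - 2*x*y - y^2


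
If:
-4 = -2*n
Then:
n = 2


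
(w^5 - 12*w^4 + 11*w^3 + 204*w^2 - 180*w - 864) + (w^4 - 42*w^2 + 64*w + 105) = w^5 - 11*w^4 + 11*w^3 + 162*w^2 - 116*w - 759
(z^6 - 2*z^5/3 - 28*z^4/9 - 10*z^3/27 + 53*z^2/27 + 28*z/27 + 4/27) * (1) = z^6 - 2*z^5/3 - 28*z^4/9 - 10*z^3/27 + 53*z^2/27 + 28*z/27 + 4/27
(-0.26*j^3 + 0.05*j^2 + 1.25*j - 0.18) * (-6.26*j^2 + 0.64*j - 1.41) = 1.6276*j^5 - 0.4794*j^4 - 7.4264*j^3 + 1.8563*j^2 - 1.8777*j + 0.2538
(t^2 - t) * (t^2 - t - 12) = t^4 - 2*t^3 - 11*t^2 + 12*t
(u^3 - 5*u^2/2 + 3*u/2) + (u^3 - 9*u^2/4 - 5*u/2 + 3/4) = 2*u^3 - 19*u^2/4 - u + 3/4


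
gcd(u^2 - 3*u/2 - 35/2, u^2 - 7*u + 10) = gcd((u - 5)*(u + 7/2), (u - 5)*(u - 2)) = u - 5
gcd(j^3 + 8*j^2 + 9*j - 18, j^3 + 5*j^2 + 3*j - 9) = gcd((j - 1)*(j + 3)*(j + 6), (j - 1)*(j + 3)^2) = j^2 + 2*j - 3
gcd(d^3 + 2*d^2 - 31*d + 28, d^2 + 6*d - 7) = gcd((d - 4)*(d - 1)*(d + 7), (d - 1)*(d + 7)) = d^2 + 6*d - 7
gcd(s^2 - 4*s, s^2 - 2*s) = s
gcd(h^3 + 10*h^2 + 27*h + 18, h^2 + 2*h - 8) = 1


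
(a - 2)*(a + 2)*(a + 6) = a^3 + 6*a^2 - 4*a - 24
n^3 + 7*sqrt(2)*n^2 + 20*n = n*(n + 2*sqrt(2))*(n + 5*sqrt(2))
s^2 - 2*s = s*(s - 2)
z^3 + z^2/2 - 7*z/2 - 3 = (z - 2)*(z + 1)*(z + 3/2)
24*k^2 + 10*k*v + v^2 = (4*k + v)*(6*k + v)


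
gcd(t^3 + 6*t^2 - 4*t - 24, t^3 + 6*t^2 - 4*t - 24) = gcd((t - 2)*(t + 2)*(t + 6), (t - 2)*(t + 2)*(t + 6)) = t^3 + 6*t^2 - 4*t - 24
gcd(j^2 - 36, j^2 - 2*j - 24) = j - 6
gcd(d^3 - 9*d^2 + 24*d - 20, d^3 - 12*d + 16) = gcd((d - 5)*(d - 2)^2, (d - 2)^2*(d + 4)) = d^2 - 4*d + 4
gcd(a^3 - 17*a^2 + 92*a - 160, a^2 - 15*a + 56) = a - 8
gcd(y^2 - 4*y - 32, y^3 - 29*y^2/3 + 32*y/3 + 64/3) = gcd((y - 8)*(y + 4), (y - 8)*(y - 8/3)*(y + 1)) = y - 8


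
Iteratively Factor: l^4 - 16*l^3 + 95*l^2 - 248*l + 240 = (l - 4)*(l^3 - 12*l^2 + 47*l - 60) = (l - 5)*(l - 4)*(l^2 - 7*l + 12) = (l - 5)*(l - 4)*(l - 3)*(l - 4)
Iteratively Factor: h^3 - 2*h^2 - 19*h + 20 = (h - 5)*(h^2 + 3*h - 4) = (h - 5)*(h - 1)*(h + 4)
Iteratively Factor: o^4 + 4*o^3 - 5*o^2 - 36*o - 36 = (o + 2)*(o^3 + 2*o^2 - 9*o - 18) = (o - 3)*(o + 2)*(o^2 + 5*o + 6) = (o - 3)*(o + 2)*(o + 3)*(o + 2)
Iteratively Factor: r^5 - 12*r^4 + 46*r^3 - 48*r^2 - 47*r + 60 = (r - 4)*(r^4 - 8*r^3 + 14*r^2 + 8*r - 15) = (r - 4)*(r - 3)*(r^3 - 5*r^2 - r + 5) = (r - 5)*(r - 4)*(r - 3)*(r^2 - 1) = (r - 5)*(r - 4)*(r - 3)*(r - 1)*(r + 1)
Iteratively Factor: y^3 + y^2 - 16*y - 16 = (y - 4)*(y^2 + 5*y + 4) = (y - 4)*(y + 4)*(y + 1)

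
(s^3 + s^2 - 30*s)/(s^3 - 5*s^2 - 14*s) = (-s^2 - s + 30)/(-s^2 + 5*s + 14)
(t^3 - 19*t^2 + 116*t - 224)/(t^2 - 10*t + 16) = (t^2 - 11*t + 28)/(t - 2)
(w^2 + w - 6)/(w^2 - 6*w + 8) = (w + 3)/(w - 4)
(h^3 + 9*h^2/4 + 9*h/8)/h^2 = h + 9/4 + 9/(8*h)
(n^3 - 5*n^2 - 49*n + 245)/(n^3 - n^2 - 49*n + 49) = (n - 5)/(n - 1)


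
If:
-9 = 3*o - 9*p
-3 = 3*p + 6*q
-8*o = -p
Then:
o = 3/23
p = 24/23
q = -47/46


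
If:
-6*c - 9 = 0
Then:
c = -3/2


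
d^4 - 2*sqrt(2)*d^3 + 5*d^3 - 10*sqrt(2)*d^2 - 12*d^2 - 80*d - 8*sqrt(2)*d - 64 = (d + 1)*(d + 4)*(d - 4*sqrt(2))*(d + 2*sqrt(2))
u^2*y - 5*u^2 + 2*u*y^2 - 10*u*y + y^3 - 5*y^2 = (u + y)^2*(y - 5)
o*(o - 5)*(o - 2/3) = o^3 - 17*o^2/3 + 10*o/3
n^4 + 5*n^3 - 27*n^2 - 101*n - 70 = (n - 5)*(n + 1)*(n + 2)*(n + 7)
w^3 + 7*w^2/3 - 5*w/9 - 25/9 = (w - 1)*(w + 5/3)^2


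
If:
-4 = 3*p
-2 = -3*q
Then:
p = -4/3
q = 2/3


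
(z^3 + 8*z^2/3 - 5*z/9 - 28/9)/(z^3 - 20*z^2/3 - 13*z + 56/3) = (z + 4/3)/(z - 8)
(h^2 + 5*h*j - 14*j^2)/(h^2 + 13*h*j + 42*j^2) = (h - 2*j)/(h + 6*j)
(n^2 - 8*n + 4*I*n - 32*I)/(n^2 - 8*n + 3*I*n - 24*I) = (n + 4*I)/(n + 3*I)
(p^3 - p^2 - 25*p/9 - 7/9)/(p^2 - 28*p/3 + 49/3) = (3*p^2 + 4*p + 1)/(3*(p - 7))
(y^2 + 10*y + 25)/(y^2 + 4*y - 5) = (y + 5)/(y - 1)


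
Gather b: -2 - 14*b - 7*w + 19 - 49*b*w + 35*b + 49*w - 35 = b*(21 - 49*w) + 42*w - 18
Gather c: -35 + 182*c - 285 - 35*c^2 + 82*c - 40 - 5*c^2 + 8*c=-40*c^2 + 272*c - 360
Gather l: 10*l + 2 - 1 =10*l + 1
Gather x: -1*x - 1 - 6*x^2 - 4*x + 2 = -6*x^2 - 5*x + 1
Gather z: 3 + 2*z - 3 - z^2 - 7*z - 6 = -z^2 - 5*z - 6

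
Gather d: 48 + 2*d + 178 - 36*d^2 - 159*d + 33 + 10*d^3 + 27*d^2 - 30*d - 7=10*d^3 - 9*d^2 - 187*d + 252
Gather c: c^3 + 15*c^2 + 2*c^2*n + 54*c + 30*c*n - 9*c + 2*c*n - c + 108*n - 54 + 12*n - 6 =c^3 + c^2*(2*n + 15) + c*(32*n + 44) + 120*n - 60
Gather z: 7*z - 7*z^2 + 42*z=-7*z^2 + 49*z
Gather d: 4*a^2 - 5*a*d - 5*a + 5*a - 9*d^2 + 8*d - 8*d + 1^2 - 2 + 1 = 4*a^2 - 5*a*d - 9*d^2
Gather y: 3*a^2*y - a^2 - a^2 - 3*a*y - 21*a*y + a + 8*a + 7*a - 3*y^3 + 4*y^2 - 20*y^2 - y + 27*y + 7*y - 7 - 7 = -2*a^2 + 16*a - 3*y^3 - 16*y^2 + y*(3*a^2 - 24*a + 33) - 14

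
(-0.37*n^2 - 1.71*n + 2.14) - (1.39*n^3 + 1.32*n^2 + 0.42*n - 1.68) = -1.39*n^3 - 1.69*n^2 - 2.13*n + 3.82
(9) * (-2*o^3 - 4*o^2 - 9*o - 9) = -18*o^3 - 36*o^2 - 81*o - 81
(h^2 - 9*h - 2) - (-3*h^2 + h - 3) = 4*h^2 - 10*h + 1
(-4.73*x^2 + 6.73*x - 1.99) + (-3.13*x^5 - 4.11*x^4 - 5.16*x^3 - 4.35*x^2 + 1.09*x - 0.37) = -3.13*x^5 - 4.11*x^4 - 5.16*x^3 - 9.08*x^2 + 7.82*x - 2.36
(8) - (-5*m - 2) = 5*m + 10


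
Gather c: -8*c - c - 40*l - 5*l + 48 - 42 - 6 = -9*c - 45*l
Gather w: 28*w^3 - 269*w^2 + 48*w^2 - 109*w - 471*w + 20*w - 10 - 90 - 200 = 28*w^3 - 221*w^2 - 560*w - 300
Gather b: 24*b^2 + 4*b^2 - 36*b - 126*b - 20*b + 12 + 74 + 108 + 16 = 28*b^2 - 182*b + 210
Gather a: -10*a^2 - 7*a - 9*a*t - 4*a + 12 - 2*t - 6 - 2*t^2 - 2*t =-10*a^2 + a*(-9*t - 11) - 2*t^2 - 4*t + 6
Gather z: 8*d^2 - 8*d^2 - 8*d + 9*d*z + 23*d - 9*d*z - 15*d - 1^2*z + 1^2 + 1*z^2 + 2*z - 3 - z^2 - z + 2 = 0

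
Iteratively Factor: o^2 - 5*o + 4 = (o - 1)*(o - 4)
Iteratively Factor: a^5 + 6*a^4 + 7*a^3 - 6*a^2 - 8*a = (a)*(a^4 + 6*a^3 + 7*a^2 - 6*a - 8) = a*(a + 1)*(a^3 + 5*a^2 + 2*a - 8) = a*(a + 1)*(a + 2)*(a^2 + 3*a - 4) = a*(a + 1)*(a + 2)*(a + 4)*(a - 1)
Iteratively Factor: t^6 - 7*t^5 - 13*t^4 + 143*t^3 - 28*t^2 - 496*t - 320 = (t - 4)*(t^5 - 3*t^4 - 25*t^3 + 43*t^2 + 144*t + 80) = (t - 5)*(t - 4)*(t^4 + 2*t^3 - 15*t^2 - 32*t - 16) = (t - 5)*(t - 4)*(t + 1)*(t^3 + t^2 - 16*t - 16) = (t - 5)*(t - 4)*(t + 1)^2*(t^2 - 16) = (t - 5)*(t - 4)*(t + 1)^2*(t + 4)*(t - 4)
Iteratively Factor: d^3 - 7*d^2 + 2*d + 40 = (d - 5)*(d^2 - 2*d - 8) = (d - 5)*(d - 4)*(d + 2)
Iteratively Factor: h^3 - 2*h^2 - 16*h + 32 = (h - 2)*(h^2 - 16) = (h - 4)*(h - 2)*(h + 4)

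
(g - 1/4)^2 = g^2 - g/2 + 1/16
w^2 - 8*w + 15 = (w - 5)*(w - 3)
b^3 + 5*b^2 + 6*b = b*(b + 2)*(b + 3)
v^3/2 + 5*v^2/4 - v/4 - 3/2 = (v/2 + 1)*(v - 1)*(v + 3/2)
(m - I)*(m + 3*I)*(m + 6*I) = m^3 + 8*I*m^2 - 9*m + 18*I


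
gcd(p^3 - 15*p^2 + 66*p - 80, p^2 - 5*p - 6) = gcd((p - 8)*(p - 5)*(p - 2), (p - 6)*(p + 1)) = 1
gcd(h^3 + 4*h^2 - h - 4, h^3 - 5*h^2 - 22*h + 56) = h + 4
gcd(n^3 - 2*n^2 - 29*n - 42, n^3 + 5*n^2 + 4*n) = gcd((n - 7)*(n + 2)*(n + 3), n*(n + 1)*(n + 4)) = 1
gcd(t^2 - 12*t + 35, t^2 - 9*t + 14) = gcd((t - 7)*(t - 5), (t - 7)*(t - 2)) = t - 7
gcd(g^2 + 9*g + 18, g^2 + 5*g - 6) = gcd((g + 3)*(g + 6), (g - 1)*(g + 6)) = g + 6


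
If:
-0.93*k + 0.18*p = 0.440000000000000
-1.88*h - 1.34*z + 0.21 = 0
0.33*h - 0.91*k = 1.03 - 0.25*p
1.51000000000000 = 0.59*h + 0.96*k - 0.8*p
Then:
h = 2.08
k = -0.70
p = -1.20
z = -2.77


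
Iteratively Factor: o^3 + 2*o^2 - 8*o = (o - 2)*(o^2 + 4*o) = o*(o - 2)*(o + 4)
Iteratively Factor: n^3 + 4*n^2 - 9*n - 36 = (n + 4)*(n^2 - 9) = (n + 3)*(n + 4)*(n - 3)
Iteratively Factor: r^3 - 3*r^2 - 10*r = (r + 2)*(r^2 - 5*r) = (r - 5)*(r + 2)*(r)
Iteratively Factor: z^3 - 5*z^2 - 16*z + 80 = (z + 4)*(z^2 - 9*z + 20) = (z - 4)*(z + 4)*(z - 5)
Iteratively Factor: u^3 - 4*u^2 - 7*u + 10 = (u + 2)*(u^2 - 6*u + 5) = (u - 1)*(u + 2)*(u - 5)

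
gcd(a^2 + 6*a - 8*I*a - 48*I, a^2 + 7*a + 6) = a + 6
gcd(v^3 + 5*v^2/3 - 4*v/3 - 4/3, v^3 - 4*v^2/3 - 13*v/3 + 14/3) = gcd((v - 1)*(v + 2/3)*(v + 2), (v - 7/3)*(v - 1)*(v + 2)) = v^2 + v - 2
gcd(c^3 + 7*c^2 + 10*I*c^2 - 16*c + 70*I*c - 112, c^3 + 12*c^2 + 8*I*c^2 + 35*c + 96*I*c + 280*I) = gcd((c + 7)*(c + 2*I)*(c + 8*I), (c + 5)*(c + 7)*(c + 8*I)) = c^2 + c*(7 + 8*I) + 56*I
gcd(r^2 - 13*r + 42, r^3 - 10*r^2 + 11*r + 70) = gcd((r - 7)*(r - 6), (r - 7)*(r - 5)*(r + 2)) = r - 7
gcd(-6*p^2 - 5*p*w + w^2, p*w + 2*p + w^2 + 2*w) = p + w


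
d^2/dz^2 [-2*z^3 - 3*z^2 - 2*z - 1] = -12*z - 6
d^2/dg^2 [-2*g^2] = -4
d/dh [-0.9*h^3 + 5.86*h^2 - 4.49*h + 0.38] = -2.7*h^2 + 11.72*h - 4.49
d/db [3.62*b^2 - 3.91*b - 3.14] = 7.24*b - 3.91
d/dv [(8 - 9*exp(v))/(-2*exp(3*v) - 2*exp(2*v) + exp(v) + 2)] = (-36*exp(3*v) + 30*exp(2*v) + 32*exp(v) - 26)*exp(v)/(4*exp(6*v) + 8*exp(5*v) - 12*exp(3*v) - 7*exp(2*v) + 4*exp(v) + 4)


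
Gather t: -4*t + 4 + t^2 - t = t^2 - 5*t + 4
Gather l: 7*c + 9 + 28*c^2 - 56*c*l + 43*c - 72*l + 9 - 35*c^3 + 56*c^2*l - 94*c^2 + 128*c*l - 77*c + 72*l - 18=-35*c^3 - 66*c^2 - 27*c + l*(56*c^2 + 72*c)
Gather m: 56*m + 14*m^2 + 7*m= 14*m^2 + 63*m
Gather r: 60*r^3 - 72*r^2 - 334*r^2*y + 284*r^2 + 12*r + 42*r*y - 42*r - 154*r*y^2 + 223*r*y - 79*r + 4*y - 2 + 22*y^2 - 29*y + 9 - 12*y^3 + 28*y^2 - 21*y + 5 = 60*r^3 + r^2*(212 - 334*y) + r*(-154*y^2 + 265*y - 109) - 12*y^3 + 50*y^2 - 46*y + 12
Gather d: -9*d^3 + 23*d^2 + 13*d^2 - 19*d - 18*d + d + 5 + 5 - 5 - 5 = -9*d^3 + 36*d^2 - 36*d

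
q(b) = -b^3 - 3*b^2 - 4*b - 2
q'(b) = -3*b^2 - 6*b - 4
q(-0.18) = -1.37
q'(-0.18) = -3.02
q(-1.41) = 0.48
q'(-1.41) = -1.50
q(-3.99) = 29.72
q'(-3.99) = -27.82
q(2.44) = -44.15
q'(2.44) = -36.50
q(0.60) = -5.70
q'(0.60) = -8.68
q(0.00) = -2.00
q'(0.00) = -4.00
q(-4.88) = 62.29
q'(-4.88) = -46.16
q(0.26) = -3.26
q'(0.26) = -5.76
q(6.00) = -350.00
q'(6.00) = -148.00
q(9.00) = -1010.00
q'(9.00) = -301.00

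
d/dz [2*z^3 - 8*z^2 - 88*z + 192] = 6*z^2 - 16*z - 88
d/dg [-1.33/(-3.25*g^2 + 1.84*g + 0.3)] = (2.4472 - 8.645*g)/(-3.25*g^2 + 1.84*g + 0.3)^2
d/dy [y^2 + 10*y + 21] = 2*y + 10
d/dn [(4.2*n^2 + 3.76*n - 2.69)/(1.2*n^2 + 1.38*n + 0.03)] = (1.284*n^2 + 6.708*n + 3.825)/(1.44*n^4 + 3.312*n^3 + 1.9764*n^2 + 0.0828*n + 0.0009)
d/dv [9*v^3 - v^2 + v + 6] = 27*v^2 - 2*v + 1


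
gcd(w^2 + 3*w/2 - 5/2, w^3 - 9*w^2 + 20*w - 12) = w - 1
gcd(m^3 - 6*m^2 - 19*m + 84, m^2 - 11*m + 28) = m - 7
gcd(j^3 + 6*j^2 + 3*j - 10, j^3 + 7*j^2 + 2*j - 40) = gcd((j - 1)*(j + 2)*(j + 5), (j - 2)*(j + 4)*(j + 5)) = j + 5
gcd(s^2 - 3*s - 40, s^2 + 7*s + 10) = s + 5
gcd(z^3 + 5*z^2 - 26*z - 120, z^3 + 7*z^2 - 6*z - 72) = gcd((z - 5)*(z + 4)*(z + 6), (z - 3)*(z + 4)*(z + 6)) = z^2 + 10*z + 24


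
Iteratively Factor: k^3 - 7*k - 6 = (k - 3)*(k^2 + 3*k + 2) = (k - 3)*(k + 1)*(k + 2)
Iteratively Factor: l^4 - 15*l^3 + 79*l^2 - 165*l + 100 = (l - 5)*(l^3 - 10*l^2 + 29*l - 20) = (l - 5)^2*(l^2 - 5*l + 4) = (l - 5)^2*(l - 4)*(l - 1)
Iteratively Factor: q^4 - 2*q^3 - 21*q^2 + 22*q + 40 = (q + 4)*(q^3 - 6*q^2 + 3*q + 10) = (q - 2)*(q + 4)*(q^2 - 4*q - 5) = (q - 2)*(q + 1)*(q + 4)*(q - 5)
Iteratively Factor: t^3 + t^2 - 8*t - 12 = (t + 2)*(t^2 - t - 6) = (t - 3)*(t + 2)*(t + 2)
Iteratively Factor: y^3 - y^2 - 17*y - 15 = (y + 3)*(y^2 - 4*y - 5) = (y + 1)*(y + 3)*(y - 5)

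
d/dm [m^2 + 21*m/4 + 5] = 2*m + 21/4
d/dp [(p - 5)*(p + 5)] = 2*p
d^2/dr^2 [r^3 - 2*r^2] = 6*r - 4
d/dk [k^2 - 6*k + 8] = 2*k - 6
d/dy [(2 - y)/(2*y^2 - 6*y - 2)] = (-y^2 + 3*y + (y - 2)*(2*y - 3) + 1)/(2*(-y^2 + 3*y + 1)^2)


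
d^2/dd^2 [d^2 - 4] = 2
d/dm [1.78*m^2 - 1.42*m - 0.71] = 3.56*m - 1.42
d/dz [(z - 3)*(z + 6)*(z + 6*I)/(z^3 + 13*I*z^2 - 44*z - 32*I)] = (z^4*(-3 + 7*I) + z^3*(-52 - 36*I) + z^2*(102 + 198*I) + z*(-2424 - 192*I) + 576 - 4176*I)/(z^6 + 26*I*z^5 - 257*z^4 - 1208*I*z^3 + 2768*z^2 + 2816*I*z - 1024)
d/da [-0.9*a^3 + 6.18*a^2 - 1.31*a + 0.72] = -2.7*a^2 + 12.36*a - 1.31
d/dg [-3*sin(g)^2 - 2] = -3*sin(2*g)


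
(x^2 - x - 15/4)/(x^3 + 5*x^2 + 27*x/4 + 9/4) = (2*x - 5)/(2*x^2 + 7*x + 3)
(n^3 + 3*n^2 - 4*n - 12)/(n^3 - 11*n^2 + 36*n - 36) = (n^2 + 5*n + 6)/(n^2 - 9*n + 18)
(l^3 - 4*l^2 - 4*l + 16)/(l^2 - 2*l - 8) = l - 2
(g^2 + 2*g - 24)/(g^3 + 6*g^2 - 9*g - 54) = (g - 4)/(g^2 - 9)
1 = 1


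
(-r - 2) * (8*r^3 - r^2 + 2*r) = -8*r^4 - 15*r^3 - 4*r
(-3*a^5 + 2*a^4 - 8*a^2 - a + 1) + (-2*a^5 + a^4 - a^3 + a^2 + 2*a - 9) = -5*a^5 + 3*a^4 - a^3 - 7*a^2 + a - 8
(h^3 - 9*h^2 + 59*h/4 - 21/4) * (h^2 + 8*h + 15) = h^5 - h^4 - 169*h^3/4 - 89*h^2/4 + 717*h/4 - 315/4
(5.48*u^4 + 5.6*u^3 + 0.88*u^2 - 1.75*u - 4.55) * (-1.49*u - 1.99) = -8.1652*u^5 - 19.2492*u^4 - 12.4552*u^3 + 0.8563*u^2 + 10.262*u + 9.0545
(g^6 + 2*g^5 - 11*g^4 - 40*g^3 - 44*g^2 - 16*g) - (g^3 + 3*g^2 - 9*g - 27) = g^6 + 2*g^5 - 11*g^4 - 41*g^3 - 47*g^2 - 7*g + 27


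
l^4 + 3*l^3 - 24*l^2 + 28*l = l*(l - 2)^2*(l + 7)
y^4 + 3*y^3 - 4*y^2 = y^2*(y - 1)*(y + 4)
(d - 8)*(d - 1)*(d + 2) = d^3 - 7*d^2 - 10*d + 16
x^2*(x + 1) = x^3 + x^2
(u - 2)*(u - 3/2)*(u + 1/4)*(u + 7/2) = u^4 + u^3/4 - 37*u^2/4 + 131*u/16 + 21/8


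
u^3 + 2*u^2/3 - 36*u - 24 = (u - 6)*(u + 2/3)*(u + 6)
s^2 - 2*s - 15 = (s - 5)*(s + 3)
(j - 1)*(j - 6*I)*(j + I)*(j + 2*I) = j^4 - j^3 - 3*I*j^3 + 16*j^2 + 3*I*j^2 - 16*j + 12*I*j - 12*I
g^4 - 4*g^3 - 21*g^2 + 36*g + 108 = (g - 6)*(g - 3)*(g + 2)*(g + 3)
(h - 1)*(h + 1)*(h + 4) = h^3 + 4*h^2 - h - 4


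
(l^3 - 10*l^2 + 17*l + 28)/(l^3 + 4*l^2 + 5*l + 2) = (l^2 - 11*l + 28)/(l^2 + 3*l + 2)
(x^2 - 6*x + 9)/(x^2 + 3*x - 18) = (x - 3)/(x + 6)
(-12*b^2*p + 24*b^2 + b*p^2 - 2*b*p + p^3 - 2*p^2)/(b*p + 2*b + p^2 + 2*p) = (-12*b^2*p + 24*b^2 + b*p^2 - 2*b*p + p^3 - 2*p^2)/(b*p + 2*b + p^2 + 2*p)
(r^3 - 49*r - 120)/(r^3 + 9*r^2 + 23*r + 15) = (r - 8)/(r + 1)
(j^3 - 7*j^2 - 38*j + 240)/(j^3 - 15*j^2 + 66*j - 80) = (j + 6)/(j - 2)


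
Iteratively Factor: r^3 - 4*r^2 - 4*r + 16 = (r - 2)*(r^2 - 2*r - 8) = (r - 4)*(r - 2)*(r + 2)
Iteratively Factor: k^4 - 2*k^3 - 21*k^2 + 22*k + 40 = (k + 1)*(k^3 - 3*k^2 - 18*k + 40) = (k - 5)*(k + 1)*(k^2 + 2*k - 8) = (k - 5)*(k + 1)*(k + 4)*(k - 2)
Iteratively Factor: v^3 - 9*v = (v + 3)*(v^2 - 3*v) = v*(v + 3)*(v - 3)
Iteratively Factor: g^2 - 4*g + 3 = (g - 3)*(g - 1)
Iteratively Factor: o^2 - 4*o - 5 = (o - 5)*(o + 1)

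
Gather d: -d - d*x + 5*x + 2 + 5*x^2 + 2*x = d*(-x - 1) + 5*x^2 + 7*x + 2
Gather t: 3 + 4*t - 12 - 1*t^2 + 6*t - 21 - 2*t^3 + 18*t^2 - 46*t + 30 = -2*t^3 + 17*t^2 - 36*t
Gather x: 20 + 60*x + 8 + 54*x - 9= 114*x + 19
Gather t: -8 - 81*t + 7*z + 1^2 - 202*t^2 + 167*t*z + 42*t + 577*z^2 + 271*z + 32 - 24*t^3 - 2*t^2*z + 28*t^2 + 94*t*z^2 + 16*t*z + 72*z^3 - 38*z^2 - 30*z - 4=-24*t^3 + t^2*(-2*z - 174) + t*(94*z^2 + 183*z - 39) + 72*z^3 + 539*z^2 + 248*z + 21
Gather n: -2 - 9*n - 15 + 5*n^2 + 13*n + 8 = 5*n^2 + 4*n - 9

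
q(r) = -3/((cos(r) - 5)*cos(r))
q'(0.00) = 0.00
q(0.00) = 0.75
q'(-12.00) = 0.43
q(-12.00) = 0.86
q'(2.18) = 1.49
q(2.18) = -0.94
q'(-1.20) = -4.23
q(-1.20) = 1.79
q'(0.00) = 0.00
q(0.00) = 0.75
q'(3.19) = -0.03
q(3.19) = -0.50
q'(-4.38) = 5.31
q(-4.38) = -1.73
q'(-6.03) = 0.15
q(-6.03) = 0.77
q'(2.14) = 1.72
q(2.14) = -1.00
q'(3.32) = -0.11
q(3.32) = -0.51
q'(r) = -3*sin(r)/((cos(r) - 5)*cos(r)^2) - 3*sin(r)/((cos(r) - 5)^2*cos(r)) = 3*(5 - 2*cos(r))*sin(r)/((cos(r) - 5)^2*cos(r)^2)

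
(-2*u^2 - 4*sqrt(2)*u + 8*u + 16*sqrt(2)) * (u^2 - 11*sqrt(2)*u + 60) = -2*u^4 + 8*u^3 + 18*sqrt(2)*u^3 - 72*sqrt(2)*u^2 - 32*u^2 - 240*sqrt(2)*u + 128*u + 960*sqrt(2)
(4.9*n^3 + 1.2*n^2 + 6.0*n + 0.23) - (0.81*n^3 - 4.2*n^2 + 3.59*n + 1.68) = 4.09*n^3 + 5.4*n^2 + 2.41*n - 1.45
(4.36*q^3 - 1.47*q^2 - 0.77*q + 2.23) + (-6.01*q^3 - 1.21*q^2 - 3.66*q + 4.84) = -1.65*q^3 - 2.68*q^2 - 4.43*q + 7.07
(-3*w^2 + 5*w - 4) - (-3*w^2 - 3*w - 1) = 8*w - 3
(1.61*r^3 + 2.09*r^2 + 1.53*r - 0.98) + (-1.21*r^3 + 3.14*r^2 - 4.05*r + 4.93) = 0.4*r^3 + 5.23*r^2 - 2.52*r + 3.95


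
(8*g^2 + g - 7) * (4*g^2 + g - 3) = 32*g^4 + 12*g^3 - 51*g^2 - 10*g + 21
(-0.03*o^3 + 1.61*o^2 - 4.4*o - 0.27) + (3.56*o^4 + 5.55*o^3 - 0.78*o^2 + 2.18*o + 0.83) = 3.56*o^4 + 5.52*o^3 + 0.83*o^2 - 2.22*o + 0.56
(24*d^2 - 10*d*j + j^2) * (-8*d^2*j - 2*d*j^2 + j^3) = -192*d^4*j + 32*d^3*j^2 + 36*d^2*j^3 - 12*d*j^4 + j^5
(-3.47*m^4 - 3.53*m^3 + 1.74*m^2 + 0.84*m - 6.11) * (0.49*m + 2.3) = -1.7003*m^5 - 9.7107*m^4 - 7.2664*m^3 + 4.4136*m^2 - 1.0619*m - 14.053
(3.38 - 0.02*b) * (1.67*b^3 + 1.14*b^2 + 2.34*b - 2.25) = -0.0334*b^4 + 5.6218*b^3 + 3.8064*b^2 + 7.9542*b - 7.605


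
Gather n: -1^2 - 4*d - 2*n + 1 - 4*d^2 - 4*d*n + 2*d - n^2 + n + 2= -4*d^2 - 2*d - n^2 + n*(-4*d - 1) + 2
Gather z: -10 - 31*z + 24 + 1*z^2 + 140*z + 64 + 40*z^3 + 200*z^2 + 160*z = 40*z^3 + 201*z^2 + 269*z + 78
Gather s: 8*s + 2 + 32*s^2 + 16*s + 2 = 32*s^2 + 24*s + 4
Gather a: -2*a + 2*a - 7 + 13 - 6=0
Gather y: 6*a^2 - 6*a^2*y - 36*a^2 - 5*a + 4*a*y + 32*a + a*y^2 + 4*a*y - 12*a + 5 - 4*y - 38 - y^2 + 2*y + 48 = -30*a^2 + 15*a + y^2*(a - 1) + y*(-6*a^2 + 8*a - 2) + 15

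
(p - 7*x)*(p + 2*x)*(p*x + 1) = p^3*x - 5*p^2*x^2 + p^2 - 14*p*x^3 - 5*p*x - 14*x^2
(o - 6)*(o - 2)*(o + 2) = o^3 - 6*o^2 - 4*o + 24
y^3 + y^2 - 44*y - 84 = (y - 7)*(y + 2)*(y + 6)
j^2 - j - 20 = (j - 5)*(j + 4)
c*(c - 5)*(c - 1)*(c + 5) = c^4 - c^3 - 25*c^2 + 25*c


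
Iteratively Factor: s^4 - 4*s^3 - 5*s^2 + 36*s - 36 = (s - 2)*(s^3 - 2*s^2 - 9*s + 18) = (s - 2)*(s + 3)*(s^2 - 5*s + 6) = (s - 2)^2*(s + 3)*(s - 3)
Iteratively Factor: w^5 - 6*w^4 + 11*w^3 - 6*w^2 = (w)*(w^4 - 6*w^3 + 11*w^2 - 6*w) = w*(w - 1)*(w^3 - 5*w^2 + 6*w) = w^2*(w - 1)*(w^2 - 5*w + 6) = w^2*(w - 3)*(w - 1)*(w - 2)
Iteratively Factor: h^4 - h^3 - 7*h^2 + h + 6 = (h - 3)*(h^3 + 2*h^2 - h - 2) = (h - 3)*(h + 1)*(h^2 + h - 2) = (h - 3)*(h - 1)*(h + 1)*(h + 2)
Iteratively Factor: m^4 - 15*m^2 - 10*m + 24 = (m - 4)*(m^3 + 4*m^2 + m - 6) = (m - 4)*(m - 1)*(m^2 + 5*m + 6) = (m - 4)*(m - 1)*(m + 2)*(m + 3)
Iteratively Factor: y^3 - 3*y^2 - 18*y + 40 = (y - 5)*(y^2 + 2*y - 8) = (y - 5)*(y - 2)*(y + 4)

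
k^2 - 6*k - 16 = (k - 8)*(k + 2)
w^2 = w^2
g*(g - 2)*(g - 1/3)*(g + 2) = g^4 - g^3/3 - 4*g^2 + 4*g/3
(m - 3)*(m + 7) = m^2 + 4*m - 21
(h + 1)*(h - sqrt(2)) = h^2 - sqrt(2)*h + h - sqrt(2)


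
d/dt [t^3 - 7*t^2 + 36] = t*(3*t - 14)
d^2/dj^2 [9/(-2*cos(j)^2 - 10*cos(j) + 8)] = 9*(4*sin(j)^4 - 43*sin(j)^2 + 5*cos(j)/4 + 15*cos(3*j)/4 - 19)/(2*(-sin(j)^2 + 5*cos(j) - 3)^3)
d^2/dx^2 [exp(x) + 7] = exp(x)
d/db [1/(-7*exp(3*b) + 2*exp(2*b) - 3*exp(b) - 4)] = (21*exp(2*b) - 4*exp(b) + 3)*exp(b)/(7*exp(3*b) - 2*exp(2*b) + 3*exp(b) + 4)^2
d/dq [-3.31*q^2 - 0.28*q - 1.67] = -6.62*q - 0.28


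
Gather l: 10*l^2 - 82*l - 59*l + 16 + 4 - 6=10*l^2 - 141*l + 14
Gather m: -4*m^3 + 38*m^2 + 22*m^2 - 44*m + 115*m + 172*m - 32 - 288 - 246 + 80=-4*m^3 + 60*m^2 + 243*m - 486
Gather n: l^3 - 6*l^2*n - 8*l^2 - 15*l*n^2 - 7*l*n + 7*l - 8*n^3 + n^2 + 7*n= l^3 - 8*l^2 + 7*l - 8*n^3 + n^2*(1 - 15*l) + n*(-6*l^2 - 7*l + 7)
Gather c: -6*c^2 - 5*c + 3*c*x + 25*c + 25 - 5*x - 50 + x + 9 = -6*c^2 + c*(3*x + 20) - 4*x - 16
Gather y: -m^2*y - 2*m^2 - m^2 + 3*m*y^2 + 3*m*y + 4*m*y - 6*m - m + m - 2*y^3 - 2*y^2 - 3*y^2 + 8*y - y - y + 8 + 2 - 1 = -3*m^2 - 6*m - 2*y^3 + y^2*(3*m - 5) + y*(-m^2 + 7*m + 6) + 9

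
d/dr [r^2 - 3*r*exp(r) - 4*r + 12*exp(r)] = -3*r*exp(r) + 2*r + 9*exp(r) - 4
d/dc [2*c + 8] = 2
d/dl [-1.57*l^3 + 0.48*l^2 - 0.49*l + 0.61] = -4.71*l^2 + 0.96*l - 0.49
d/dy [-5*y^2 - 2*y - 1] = -10*y - 2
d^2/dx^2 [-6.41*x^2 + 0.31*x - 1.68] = -12.8200000000000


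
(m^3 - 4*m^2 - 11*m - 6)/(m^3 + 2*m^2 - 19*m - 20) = (m^2 - 5*m - 6)/(m^2 + m - 20)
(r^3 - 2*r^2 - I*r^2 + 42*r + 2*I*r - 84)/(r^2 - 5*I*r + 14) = (r^2 + r*(-2 + 6*I) - 12*I)/(r + 2*I)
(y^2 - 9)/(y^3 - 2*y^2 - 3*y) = (y + 3)/(y*(y + 1))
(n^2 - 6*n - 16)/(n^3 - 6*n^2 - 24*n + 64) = (n + 2)/(n^2 + 2*n - 8)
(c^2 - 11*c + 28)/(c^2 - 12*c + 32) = (c - 7)/(c - 8)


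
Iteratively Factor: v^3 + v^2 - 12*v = (v)*(v^2 + v - 12) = v*(v + 4)*(v - 3)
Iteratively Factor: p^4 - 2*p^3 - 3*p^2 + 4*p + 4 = (p - 2)*(p^3 - 3*p - 2) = (p - 2)^2*(p^2 + 2*p + 1) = (p - 2)^2*(p + 1)*(p + 1)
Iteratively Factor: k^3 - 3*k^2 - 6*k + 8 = (k + 2)*(k^2 - 5*k + 4) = (k - 4)*(k + 2)*(k - 1)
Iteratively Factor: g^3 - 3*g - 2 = (g - 2)*(g^2 + 2*g + 1) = (g - 2)*(g + 1)*(g + 1)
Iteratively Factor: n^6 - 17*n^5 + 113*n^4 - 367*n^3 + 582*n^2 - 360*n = (n - 5)*(n^5 - 12*n^4 + 53*n^3 - 102*n^2 + 72*n) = (n - 5)*(n - 4)*(n^4 - 8*n^3 + 21*n^2 - 18*n) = (n - 5)*(n - 4)*(n - 2)*(n^3 - 6*n^2 + 9*n) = n*(n - 5)*(n - 4)*(n - 2)*(n^2 - 6*n + 9) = n*(n - 5)*(n - 4)*(n - 3)*(n - 2)*(n - 3)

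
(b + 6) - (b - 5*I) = 6 + 5*I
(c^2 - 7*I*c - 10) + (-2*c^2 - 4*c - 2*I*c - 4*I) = -c^2 - 4*c - 9*I*c - 10 - 4*I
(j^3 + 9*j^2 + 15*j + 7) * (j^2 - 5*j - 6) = j^5 + 4*j^4 - 36*j^3 - 122*j^2 - 125*j - 42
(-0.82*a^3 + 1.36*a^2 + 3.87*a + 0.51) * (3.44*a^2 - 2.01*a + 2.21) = -2.8208*a^5 + 6.3266*a^4 + 8.767*a^3 - 3.0187*a^2 + 7.5276*a + 1.1271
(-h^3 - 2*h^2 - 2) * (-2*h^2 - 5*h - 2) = 2*h^5 + 9*h^4 + 12*h^3 + 8*h^2 + 10*h + 4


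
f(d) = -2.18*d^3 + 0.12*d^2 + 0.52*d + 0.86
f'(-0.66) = -2.49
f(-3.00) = 59.24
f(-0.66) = 1.20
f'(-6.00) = -236.36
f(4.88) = -247.09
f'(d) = -6.54*d^2 + 0.24*d + 0.52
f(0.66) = 0.63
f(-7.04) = 763.78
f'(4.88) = -154.05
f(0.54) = 0.83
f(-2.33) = 27.88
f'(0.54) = -1.26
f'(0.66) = -2.17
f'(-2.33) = -35.54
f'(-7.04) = -325.30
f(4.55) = -199.64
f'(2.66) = -45.12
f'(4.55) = -133.78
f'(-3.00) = -59.06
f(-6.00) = 472.94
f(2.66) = -37.94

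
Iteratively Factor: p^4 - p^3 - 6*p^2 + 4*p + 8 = (p - 2)*(p^3 + p^2 - 4*p - 4) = (p - 2)*(p + 1)*(p^2 - 4) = (p - 2)*(p + 1)*(p + 2)*(p - 2)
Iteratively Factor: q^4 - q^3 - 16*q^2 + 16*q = (q - 1)*(q^3 - 16*q) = (q - 1)*(q + 4)*(q^2 - 4*q) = q*(q - 1)*(q + 4)*(q - 4)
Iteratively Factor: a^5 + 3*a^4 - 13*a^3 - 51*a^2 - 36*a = (a + 1)*(a^4 + 2*a^3 - 15*a^2 - 36*a) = a*(a + 1)*(a^3 + 2*a^2 - 15*a - 36) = a*(a + 1)*(a + 3)*(a^2 - a - 12) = a*(a + 1)*(a + 3)^2*(a - 4)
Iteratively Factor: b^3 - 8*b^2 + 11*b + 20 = (b - 4)*(b^2 - 4*b - 5) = (b - 5)*(b - 4)*(b + 1)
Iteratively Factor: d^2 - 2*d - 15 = (d - 5)*(d + 3)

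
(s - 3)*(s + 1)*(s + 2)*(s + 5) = s^4 + 5*s^3 - 7*s^2 - 41*s - 30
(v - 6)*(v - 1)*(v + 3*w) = v^3 + 3*v^2*w - 7*v^2 - 21*v*w + 6*v + 18*w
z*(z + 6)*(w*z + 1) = w*z^3 + 6*w*z^2 + z^2 + 6*z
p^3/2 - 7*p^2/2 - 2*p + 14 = (p/2 + 1)*(p - 7)*(p - 2)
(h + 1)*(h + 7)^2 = h^3 + 15*h^2 + 63*h + 49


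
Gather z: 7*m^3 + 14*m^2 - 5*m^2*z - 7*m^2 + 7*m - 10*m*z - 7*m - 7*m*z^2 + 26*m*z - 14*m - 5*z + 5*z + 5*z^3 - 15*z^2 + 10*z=7*m^3 + 7*m^2 - 14*m + 5*z^3 + z^2*(-7*m - 15) + z*(-5*m^2 + 16*m + 10)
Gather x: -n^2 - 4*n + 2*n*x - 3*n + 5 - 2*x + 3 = -n^2 - 7*n + x*(2*n - 2) + 8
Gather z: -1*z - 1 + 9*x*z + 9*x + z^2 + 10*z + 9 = 9*x + z^2 + z*(9*x + 9) + 8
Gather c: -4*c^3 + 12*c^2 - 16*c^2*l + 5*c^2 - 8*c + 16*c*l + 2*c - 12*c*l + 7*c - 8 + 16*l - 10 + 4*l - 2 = -4*c^3 + c^2*(17 - 16*l) + c*(4*l + 1) + 20*l - 20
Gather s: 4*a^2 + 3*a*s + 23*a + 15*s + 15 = 4*a^2 + 23*a + s*(3*a + 15) + 15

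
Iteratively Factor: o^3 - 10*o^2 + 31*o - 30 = (o - 2)*(o^2 - 8*o + 15) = (o - 3)*(o - 2)*(o - 5)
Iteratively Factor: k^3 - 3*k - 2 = (k + 1)*(k^2 - k - 2) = (k + 1)^2*(k - 2)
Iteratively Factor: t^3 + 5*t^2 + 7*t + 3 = (t + 1)*(t^2 + 4*t + 3) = (t + 1)*(t + 3)*(t + 1)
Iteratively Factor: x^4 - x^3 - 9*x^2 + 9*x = (x)*(x^3 - x^2 - 9*x + 9) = x*(x - 1)*(x^2 - 9) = x*(x - 3)*(x - 1)*(x + 3)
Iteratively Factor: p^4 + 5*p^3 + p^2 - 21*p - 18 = (p + 3)*(p^3 + 2*p^2 - 5*p - 6) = (p + 3)^2*(p^2 - p - 2) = (p - 2)*(p + 3)^2*(p + 1)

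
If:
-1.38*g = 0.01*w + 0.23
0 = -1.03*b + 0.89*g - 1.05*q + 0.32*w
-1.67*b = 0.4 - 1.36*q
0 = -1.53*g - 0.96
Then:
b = 8.40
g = -0.63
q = 10.61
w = 63.59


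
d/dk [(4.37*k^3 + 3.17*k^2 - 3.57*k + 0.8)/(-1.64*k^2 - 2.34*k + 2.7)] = (-7.1668*k^4 - 20.4516*k^3 + 22.1244*k^2 + 19.742*k - 7.767)/(2.6896*k^4 + 7.6752*k^3 - 3.3804*k^2 - 12.636*k + 7.29)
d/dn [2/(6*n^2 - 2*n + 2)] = (1 - 6*n)/(3*n^2 - n + 1)^2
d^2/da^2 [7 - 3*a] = 0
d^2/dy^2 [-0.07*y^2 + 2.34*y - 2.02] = -0.140000000000000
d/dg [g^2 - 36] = 2*g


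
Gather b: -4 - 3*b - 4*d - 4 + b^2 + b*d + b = b^2 + b*(d - 2) - 4*d - 8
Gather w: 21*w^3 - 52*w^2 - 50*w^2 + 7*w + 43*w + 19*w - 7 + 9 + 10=21*w^3 - 102*w^2 + 69*w + 12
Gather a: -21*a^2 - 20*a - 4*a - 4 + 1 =-21*a^2 - 24*a - 3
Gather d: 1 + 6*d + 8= 6*d + 9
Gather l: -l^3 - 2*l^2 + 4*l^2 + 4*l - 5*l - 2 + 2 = -l^3 + 2*l^2 - l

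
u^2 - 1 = (u - 1)*(u + 1)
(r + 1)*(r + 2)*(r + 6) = r^3 + 9*r^2 + 20*r + 12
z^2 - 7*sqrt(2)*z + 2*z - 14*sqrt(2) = (z + 2)*(z - 7*sqrt(2))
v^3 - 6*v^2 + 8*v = v*(v - 4)*(v - 2)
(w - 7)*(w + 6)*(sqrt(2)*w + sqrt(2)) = sqrt(2)*w^3 - 43*sqrt(2)*w - 42*sqrt(2)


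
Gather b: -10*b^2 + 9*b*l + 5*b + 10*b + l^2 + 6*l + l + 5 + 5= -10*b^2 + b*(9*l + 15) + l^2 + 7*l + 10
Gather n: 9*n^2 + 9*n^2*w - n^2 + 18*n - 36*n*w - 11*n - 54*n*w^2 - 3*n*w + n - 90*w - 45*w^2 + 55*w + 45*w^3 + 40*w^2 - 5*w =n^2*(9*w + 8) + n*(-54*w^2 - 39*w + 8) + 45*w^3 - 5*w^2 - 40*w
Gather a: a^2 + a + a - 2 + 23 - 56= a^2 + 2*a - 35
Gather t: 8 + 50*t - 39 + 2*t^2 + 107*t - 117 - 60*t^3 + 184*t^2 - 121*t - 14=-60*t^3 + 186*t^2 + 36*t - 162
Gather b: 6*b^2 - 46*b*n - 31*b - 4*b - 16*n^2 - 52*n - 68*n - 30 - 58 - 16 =6*b^2 + b*(-46*n - 35) - 16*n^2 - 120*n - 104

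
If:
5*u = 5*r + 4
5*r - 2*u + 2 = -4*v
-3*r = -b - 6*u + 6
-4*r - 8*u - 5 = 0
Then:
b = 81/20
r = -19/20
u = -3/20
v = 49/80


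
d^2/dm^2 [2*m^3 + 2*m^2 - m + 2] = 12*m + 4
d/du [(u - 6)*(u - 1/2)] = 2*u - 13/2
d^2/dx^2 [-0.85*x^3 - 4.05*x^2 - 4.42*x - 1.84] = -5.1*x - 8.1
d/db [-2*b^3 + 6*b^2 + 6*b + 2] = -6*b^2 + 12*b + 6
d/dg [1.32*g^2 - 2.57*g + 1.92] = 2.64*g - 2.57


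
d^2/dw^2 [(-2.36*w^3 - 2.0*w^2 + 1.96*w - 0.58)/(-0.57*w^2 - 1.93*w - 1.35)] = (8.27548*w^3 + 28.790532*w^2 + 38.684268*w + 20.931824)/(0.185193*w^6 + 1.881171*w^5 + 7.685424*w^4 + 16.099867*w^3 + 18.20232*w^2 + 10.552275*w + 2.460375)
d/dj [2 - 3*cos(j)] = 3*sin(j)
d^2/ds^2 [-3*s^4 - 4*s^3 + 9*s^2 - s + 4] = -36*s^2 - 24*s + 18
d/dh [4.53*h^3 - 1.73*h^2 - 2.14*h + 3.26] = 13.59*h^2 - 3.46*h - 2.14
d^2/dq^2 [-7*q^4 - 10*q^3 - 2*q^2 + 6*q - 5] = -84*q^2 - 60*q - 4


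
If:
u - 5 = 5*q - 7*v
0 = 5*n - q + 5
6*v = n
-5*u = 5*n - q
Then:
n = -174/143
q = -155/143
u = 1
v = -29/143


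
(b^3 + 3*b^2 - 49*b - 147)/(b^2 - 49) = b + 3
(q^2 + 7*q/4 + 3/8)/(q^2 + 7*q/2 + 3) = (q + 1/4)/(q + 2)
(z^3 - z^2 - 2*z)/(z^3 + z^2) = (z - 2)/z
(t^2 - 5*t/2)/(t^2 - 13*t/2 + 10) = t/(t - 4)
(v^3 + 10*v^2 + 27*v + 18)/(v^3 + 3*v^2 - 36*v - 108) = (v + 1)/(v - 6)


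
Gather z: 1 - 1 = 0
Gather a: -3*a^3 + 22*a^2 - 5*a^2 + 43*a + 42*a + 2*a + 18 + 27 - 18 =-3*a^3 + 17*a^2 + 87*a + 27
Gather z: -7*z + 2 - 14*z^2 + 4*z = -14*z^2 - 3*z + 2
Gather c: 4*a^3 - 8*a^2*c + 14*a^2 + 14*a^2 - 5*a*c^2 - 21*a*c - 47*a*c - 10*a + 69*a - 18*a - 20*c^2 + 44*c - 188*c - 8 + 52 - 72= 4*a^3 + 28*a^2 + 41*a + c^2*(-5*a - 20) + c*(-8*a^2 - 68*a - 144) - 28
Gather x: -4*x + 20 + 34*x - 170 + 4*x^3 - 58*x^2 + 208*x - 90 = 4*x^3 - 58*x^2 + 238*x - 240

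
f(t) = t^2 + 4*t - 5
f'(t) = 2*t + 4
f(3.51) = 21.36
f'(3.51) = 11.02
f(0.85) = -0.88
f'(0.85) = 5.70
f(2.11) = 7.89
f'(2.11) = 8.22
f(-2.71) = -8.50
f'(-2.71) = -1.42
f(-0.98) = -7.96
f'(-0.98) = 2.04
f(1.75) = 5.06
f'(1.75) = 7.50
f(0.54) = -2.55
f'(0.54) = 5.08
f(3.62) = 22.58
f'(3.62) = 11.24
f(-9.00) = 40.00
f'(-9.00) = -14.00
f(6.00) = 55.00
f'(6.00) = 16.00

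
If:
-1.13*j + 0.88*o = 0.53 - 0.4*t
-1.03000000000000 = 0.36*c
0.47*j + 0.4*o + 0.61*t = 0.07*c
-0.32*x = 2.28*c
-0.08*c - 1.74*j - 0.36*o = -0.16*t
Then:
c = -2.86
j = -0.11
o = 0.82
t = -0.78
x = 20.39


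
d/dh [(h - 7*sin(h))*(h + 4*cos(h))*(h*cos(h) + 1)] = -(h - 7*sin(h))*(h + 4*cos(h))*(h*sin(h) - cos(h)) - (h - 7*sin(h))*(h*cos(h) + 1)*(4*sin(h) - 1) - (h + 4*cos(h))*(h*cos(h) + 1)*(7*cos(h) - 1)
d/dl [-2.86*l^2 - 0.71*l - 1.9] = -5.72*l - 0.71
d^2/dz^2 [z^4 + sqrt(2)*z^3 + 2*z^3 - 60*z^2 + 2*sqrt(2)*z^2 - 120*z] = 12*z^2 + 6*sqrt(2)*z + 12*z - 120 + 4*sqrt(2)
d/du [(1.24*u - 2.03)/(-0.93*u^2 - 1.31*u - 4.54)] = (1.1532*u^2 - 3.7758*u - 8.2889)/(0.8649*u^4 + 2.4366*u^3 + 10.1605*u^2 + 11.8948*u + 20.6116)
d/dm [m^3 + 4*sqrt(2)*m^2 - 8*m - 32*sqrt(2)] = 3*m^2 + 8*sqrt(2)*m - 8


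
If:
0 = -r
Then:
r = 0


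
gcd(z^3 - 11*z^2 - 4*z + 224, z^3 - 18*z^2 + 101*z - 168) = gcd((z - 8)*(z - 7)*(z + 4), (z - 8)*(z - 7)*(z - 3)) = z^2 - 15*z + 56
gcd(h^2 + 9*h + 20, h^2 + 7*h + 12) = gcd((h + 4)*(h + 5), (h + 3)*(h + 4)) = h + 4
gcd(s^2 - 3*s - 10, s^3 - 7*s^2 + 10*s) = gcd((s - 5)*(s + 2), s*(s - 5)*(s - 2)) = s - 5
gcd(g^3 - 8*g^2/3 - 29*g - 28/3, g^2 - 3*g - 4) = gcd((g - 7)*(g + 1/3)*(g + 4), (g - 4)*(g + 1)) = 1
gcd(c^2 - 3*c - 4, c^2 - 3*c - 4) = c^2 - 3*c - 4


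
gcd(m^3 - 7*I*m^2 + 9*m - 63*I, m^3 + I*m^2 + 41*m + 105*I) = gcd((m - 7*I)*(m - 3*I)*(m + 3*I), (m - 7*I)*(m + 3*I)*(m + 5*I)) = m^2 - 4*I*m + 21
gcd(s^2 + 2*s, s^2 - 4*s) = s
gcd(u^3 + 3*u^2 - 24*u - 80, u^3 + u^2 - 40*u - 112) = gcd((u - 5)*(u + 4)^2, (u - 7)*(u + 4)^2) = u^2 + 8*u + 16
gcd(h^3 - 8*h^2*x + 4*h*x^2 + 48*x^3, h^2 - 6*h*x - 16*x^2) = h + 2*x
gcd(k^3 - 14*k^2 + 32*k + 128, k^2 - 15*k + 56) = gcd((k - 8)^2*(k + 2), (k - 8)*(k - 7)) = k - 8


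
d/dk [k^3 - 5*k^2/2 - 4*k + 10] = 3*k^2 - 5*k - 4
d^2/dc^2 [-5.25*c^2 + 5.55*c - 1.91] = -10.5000000000000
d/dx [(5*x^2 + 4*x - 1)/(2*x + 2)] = 5/2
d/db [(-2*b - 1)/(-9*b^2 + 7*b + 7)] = (18*b^2 - 14*b - (2*b + 1)*(18*b - 7) - 14)/(-9*b^2 + 7*b + 7)^2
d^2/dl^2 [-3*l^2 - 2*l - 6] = -6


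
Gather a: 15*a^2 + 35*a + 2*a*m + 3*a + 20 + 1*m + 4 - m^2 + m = 15*a^2 + a*(2*m + 38) - m^2 + 2*m + 24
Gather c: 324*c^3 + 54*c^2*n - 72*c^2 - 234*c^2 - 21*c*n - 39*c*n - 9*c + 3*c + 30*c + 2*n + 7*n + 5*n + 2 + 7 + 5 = 324*c^3 + c^2*(54*n - 306) + c*(24 - 60*n) + 14*n + 14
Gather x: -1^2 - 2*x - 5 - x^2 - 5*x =-x^2 - 7*x - 6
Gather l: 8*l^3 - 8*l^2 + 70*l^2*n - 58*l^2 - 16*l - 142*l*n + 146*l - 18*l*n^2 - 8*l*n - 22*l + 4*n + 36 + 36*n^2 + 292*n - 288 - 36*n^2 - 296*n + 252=8*l^3 + l^2*(70*n - 66) + l*(-18*n^2 - 150*n + 108)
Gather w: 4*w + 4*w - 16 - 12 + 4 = 8*w - 24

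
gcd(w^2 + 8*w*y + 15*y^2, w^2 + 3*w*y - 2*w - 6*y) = w + 3*y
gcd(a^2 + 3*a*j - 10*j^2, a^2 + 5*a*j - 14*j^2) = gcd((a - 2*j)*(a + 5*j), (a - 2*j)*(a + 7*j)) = a - 2*j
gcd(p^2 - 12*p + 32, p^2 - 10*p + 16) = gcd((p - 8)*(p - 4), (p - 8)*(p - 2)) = p - 8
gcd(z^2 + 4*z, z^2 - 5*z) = z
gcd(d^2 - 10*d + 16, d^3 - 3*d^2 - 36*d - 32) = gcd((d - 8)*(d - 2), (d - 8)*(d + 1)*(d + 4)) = d - 8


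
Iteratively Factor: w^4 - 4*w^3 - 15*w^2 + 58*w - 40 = (w - 5)*(w^3 + w^2 - 10*w + 8) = (w - 5)*(w - 2)*(w^2 + 3*w - 4) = (w - 5)*(w - 2)*(w + 4)*(w - 1)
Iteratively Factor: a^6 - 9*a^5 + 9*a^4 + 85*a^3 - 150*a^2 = (a + 3)*(a^5 - 12*a^4 + 45*a^3 - 50*a^2) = (a - 5)*(a + 3)*(a^4 - 7*a^3 + 10*a^2) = a*(a - 5)*(a + 3)*(a^3 - 7*a^2 + 10*a) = a*(a - 5)*(a - 2)*(a + 3)*(a^2 - 5*a) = a*(a - 5)^2*(a - 2)*(a + 3)*(a)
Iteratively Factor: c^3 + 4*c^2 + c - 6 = (c + 3)*(c^2 + c - 2) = (c + 2)*(c + 3)*(c - 1)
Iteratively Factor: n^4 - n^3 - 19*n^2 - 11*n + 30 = (n - 5)*(n^3 + 4*n^2 + n - 6) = (n - 5)*(n + 3)*(n^2 + n - 2) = (n - 5)*(n - 1)*(n + 3)*(n + 2)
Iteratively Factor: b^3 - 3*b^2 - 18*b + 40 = (b + 4)*(b^2 - 7*b + 10) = (b - 5)*(b + 4)*(b - 2)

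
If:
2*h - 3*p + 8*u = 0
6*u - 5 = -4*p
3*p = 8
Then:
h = 70/9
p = 8/3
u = -17/18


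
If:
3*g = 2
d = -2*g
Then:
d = -4/3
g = 2/3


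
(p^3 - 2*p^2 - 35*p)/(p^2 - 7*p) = p + 5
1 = 1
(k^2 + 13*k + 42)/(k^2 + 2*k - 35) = (k + 6)/(k - 5)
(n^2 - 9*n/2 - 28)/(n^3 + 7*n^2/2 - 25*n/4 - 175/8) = 4*(n - 8)/(4*n^2 - 25)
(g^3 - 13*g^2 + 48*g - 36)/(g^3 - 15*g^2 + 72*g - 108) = (g - 1)/(g - 3)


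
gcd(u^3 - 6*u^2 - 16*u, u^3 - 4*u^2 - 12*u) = u^2 + 2*u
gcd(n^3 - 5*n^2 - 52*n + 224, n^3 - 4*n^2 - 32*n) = n - 8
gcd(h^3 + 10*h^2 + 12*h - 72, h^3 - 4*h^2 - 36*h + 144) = h + 6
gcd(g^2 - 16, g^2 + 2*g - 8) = g + 4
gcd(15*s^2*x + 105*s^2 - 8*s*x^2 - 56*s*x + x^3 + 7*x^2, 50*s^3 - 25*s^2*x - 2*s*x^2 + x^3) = -5*s + x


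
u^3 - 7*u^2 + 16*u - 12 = (u - 3)*(u - 2)^2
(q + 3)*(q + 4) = q^2 + 7*q + 12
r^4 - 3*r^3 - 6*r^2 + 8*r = r*(r - 4)*(r - 1)*(r + 2)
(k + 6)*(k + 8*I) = k^2 + 6*k + 8*I*k + 48*I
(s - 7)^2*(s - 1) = s^3 - 15*s^2 + 63*s - 49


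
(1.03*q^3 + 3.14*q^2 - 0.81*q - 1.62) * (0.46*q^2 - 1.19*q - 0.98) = 0.4738*q^5 + 0.2187*q^4 - 5.1186*q^3 - 2.8585*q^2 + 2.7216*q + 1.5876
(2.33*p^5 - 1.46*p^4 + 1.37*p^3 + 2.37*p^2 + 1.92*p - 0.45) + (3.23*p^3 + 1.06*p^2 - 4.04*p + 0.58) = 2.33*p^5 - 1.46*p^4 + 4.6*p^3 + 3.43*p^2 - 2.12*p + 0.13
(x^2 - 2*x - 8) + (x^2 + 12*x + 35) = 2*x^2 + 10*x + 27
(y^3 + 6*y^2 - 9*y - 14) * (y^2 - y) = y^5 + 5*y^4 - 15*y^3 - 5*y^2 + 14*y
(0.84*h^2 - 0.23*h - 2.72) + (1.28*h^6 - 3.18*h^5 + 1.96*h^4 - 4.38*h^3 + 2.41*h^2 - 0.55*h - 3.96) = 1.28*h^6 - 3.18*h^5 + 1.96*h^4 - 4.38*h^3 + 3.25*h^2 - 0.78*h - 6.68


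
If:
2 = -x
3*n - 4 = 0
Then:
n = 4/3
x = -2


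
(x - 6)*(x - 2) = x^2 - 8*x + 12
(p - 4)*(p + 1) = p^2 - 3*p - 4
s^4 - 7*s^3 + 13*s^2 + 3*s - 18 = (s - 3)^2*(s - 2)*(s + 1)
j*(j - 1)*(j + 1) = j^3 - j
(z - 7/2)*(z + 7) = z^2 + 7*z/2 - 49/2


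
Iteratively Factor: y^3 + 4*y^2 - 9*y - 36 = (y + 4)*(y^2 - 9) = (y + 3)*(y + 4)*(y - 3)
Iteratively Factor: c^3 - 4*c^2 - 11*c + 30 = (c - 5)*(c^2 + c - 6) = (c - 5)*(c - 2)*(c + 3)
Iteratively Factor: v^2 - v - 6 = (v + 2)*(v - 3)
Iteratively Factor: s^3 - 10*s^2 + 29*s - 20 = (s - 1)*(s^2 - 9*s + 20) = (s - 4)*(s - 1)*(s - 5)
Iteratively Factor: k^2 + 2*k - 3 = (k + 3)*(k - 1)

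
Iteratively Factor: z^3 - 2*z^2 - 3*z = (z)*(z^2 - 2*z - 3) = z*(z - 3)*(z + 1)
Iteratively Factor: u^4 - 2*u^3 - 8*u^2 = (u - 4)*(u^3 + 2*u^2) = (u - 4)*(u + 2)*(u^2) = u*(u - 4)*(u + 2)*(u)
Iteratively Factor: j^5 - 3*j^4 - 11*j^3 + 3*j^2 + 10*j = (j - 1)*(j^4 - 2*j^3 - 13*j^2 - 10*j) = j*(j - 1)*(j^3 - 2*j^2 - 13*j - 10) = j*(j - 5)*(j - 1)*(j^2 + 3*j + 2) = j*(j - 5)*(j - 1)*(j + 1)*(j + 2)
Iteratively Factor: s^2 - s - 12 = (s - 4)*(s + 3)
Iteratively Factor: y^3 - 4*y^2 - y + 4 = (y - 4)*(y^2 - 1) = (y - 4)*(y - 1)*(y + 1)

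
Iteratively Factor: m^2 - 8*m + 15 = (m - 5)*(m - 3)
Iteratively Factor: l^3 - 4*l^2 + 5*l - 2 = (l - 1)*(l^2 - 3*l + 2) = (l - 1)^2*(l - 2)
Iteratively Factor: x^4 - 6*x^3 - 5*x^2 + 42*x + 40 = (x + 2)*(x^3 - 8*x^2 + 11*x + 20) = (x - 5)*(x + 2)*(x^2 - 3*x - 4) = (x - 5)*(x - 4)*(x + 2)*(x + 1)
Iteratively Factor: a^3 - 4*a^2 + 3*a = (a)*(a^2 - 4*a + 3) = a*(a - 1)*(a - 3)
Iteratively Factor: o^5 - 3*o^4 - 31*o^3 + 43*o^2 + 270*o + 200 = (o - 5)*(o^4 + 2*o^3 - 21*o^2 - 62*o - 40) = (o - 5)*(o + 4)*(o^3 - 2*o^2 - 13*o - 10) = (o - 5)*(o + 1)*(o + 4)*(o^2 - 3*o - 10) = (o - 5)^2*(o + 1)*(o + 4)*(o + 2)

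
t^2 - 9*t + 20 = (t - 5)*(t - 4)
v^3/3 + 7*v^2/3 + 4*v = v*(v/3 + 1)*(v + 4)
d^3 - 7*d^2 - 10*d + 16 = (d - 8)*(d - 1)*(d + 2)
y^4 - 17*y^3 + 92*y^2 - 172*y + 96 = (y - 8)*(y - 6)*(y - 2)*(y - 1)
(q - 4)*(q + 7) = q^2 + 3*q - 28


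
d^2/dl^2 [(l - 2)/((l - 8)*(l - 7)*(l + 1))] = 2*(3*l^5 - 54*l^4 + 379*l^3 - 1758*l^2 + 6132*l - 7226)/(l^9 - 42*l^8 + 711*l^7 - 6020*l^6 + 24447*l^5 - 23898*l^4 - 114535*l^3 + 150696*l^2 + 385728*l + 175616)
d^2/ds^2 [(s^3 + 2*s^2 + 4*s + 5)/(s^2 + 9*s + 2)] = 2*(65*s^3 + 57*s^2 + 123*s + 331)/(s^6 + 27*s^5 + 249*s^4 + 837*s^3 + 498*s^2 + 108*s + 8)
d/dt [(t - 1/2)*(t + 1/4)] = 2*t - 1/4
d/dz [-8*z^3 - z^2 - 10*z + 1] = -24*z^2 - 2*z - 10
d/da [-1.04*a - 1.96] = -1.04000000000000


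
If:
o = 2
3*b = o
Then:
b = 2/3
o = 2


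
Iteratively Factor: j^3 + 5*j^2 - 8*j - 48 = (j - 3)*(j^2 + 8*j + 16) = (j - 3)*(j + 4)*(j + 4)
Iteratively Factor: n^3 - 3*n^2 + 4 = (n - 2)*(n^2 - n - 2) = (n - 2)^2*(n + 1)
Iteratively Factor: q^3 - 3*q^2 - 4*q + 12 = (q - 2)*(q^2 - q - 6) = (q - 3)*(q - 2)*(q + 2)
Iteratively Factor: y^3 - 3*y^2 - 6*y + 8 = (y - 1)*(y^2 - 2*y - 8) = (y - 4)*(y - 1)*(y + 2)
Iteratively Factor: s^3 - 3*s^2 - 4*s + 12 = (s - 3)*(s^2 - 4) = (s - 3)*(s - 2)*(s + 2)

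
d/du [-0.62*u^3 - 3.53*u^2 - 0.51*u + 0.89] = -1.86*u^2 - 7.06*u - 0.51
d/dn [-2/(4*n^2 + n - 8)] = 2*(8*n + 1)/(4*n^2 + n - 8)^2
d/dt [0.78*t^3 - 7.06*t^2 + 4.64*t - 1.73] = 2.34*t^2 - 14.12*t + 4.64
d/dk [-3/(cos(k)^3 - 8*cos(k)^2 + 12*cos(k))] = 3*(-3*sin(k) - 12*sin(k)/cos(k)^2 + 16*tan(k))/((cos(k) - 6)^2*(cos(k) - 2)^2)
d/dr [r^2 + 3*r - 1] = 2*r + 3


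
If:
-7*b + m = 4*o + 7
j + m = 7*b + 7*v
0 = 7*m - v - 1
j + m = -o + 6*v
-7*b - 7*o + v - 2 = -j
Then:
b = 93/109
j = -1360/109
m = -26/109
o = -360/109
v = -291/109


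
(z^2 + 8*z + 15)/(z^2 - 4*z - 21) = (z + 5)/(z - 7)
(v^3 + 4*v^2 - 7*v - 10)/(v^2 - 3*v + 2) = (v^2 + 6*v + 5)/(v - 1)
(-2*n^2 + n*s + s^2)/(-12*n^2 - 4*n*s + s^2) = (-n + s)/(-6*n + s)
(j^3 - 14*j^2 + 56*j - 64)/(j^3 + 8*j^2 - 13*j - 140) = (j^2 - 10*j + 16)/(j^2 + 12*j + 35)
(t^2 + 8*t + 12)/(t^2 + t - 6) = (t^2 + 8*t + 12)/(t^2 + t - 6)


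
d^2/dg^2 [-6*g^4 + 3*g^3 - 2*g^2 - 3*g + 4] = -72*g^2 + 18*g - 4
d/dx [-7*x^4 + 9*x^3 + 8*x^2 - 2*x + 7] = -28*x^3 + 27*x^2 + 16*x - 2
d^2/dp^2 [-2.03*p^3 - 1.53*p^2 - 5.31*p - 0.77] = -12.18*p - 3.06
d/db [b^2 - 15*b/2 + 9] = 2*b - 15/2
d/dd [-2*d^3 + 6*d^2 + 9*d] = -6*d^2 + 12*d + 9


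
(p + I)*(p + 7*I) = p^2 + 8*I*p - 7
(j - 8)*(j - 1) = j^2 - 9*j + 8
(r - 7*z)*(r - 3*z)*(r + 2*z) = r^3 - 8*r^2*z + r*z^2 + 42*z^3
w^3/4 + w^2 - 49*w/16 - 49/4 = (w/4 + 1)*(w - 7/2)*(w + 7/2)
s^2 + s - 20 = (s - 4)*(s + 5)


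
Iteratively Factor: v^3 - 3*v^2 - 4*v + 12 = (v + 2)*(v^2 - 5*v + 6) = (v - 3)*(v + 2)*(v - 2)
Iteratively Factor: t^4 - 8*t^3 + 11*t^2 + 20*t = (t)*(t^3 - 8*t^2 + 11*t + 20) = t*(t - 4)*(t^2 - 4*t - 5) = t*(t - 5)*(t - 4)*(t + 1)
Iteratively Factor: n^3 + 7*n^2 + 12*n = (n + 3)*(n^2 + 4*n) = (n + 3)*(n + 4)*(n)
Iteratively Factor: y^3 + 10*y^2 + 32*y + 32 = (y + 4)*(y^2 + 6*y + 8) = (y + 2)*(y + 4)*(y + 4)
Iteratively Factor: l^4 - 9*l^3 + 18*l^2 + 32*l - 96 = (l - 4)*(l^3 - 5*l^2 - 2*l + 24) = (l - 4)*(l + 2)*(l^2 - 7*l + 12) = (l - 4)*(l - 3)*(l + 2)*(l - 4)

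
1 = 1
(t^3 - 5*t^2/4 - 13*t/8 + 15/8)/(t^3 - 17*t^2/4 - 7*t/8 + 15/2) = (t - 1)/(t - 4)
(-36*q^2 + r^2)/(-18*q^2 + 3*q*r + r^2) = (6*q - r)/(3*q - r)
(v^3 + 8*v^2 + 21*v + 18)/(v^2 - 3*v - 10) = (v^2 + 6*v + 9)/(v - 5)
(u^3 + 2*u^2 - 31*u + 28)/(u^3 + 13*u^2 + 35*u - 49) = (u - 4)/(u + 7)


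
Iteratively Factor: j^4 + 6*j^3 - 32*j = (j - 2)*(j^3 + 8*j^2 + 16*j) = (j - 2)*(j + 4)*(j^2 + 4*j) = (j - 2)*(j + 4)^2*(j)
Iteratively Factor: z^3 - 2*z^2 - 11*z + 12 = (z - 4)*(z^2 + 2*z - 3) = (z - 4)*(z - 1)*(z + 3)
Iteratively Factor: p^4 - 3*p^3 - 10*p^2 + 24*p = (p - 2)*(p^3 - p^2 - 12*p) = (p - 2)*(p + 3)*(p^2 - 4*p) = p*(p - 2)*(p + 3)*(p - 4)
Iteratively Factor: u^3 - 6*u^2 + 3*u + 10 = (u + 1)*(u^2 - 7*u + 10) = (u - 2)*(u + 1)*(u - 5)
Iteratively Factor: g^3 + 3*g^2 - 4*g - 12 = (g + 2)*(g^2 + g - 6) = (g - 2)*(g + 2)*(g + 3)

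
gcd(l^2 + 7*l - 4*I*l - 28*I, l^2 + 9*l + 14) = l + 7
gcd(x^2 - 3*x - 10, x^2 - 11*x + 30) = x - 5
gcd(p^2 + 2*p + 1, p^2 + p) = p + 1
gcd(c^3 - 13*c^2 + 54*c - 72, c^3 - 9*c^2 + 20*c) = c - 4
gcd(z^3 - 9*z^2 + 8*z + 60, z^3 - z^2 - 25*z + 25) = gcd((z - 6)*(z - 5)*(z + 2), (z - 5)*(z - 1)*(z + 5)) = z - 5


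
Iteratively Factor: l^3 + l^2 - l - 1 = (l + 1)*(l^2 - 1) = (l - 1)*(l + 1)*(l + 1)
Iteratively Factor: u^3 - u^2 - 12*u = (u)*(u^2 - u - 12) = u*(u - 4)*(u + 3)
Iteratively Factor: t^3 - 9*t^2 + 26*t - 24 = (t - 2)*(t^2 - 7*t + 12) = (t - 4)*(t - 2)*(t - 3)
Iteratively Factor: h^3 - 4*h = (h)*(h^2 - 4) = h*(h - 2)*(h + 2)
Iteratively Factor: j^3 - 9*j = (j - 3)*(j^2 + 3*j) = j*(j - 3)*(j + 3)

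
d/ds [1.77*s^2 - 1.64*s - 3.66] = 3.54*s - 1.64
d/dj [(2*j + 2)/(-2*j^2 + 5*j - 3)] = 4*(j^2 + 2*j - 4)/(4*j^4 - 20*j^3 + 37*j^2 - 30*j + 9)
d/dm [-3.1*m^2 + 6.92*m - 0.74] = 6.92 - 6.2*m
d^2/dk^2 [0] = 0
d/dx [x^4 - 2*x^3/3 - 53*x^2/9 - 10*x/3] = 4*x^3 - 2*x^2 - 106*x/9 - 10/3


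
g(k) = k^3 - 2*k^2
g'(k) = 3*k^2 - 4*k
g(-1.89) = -13.90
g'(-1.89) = 18.28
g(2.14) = 0.64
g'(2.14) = 5.18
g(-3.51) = -67.88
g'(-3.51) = 51.00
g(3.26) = 13.39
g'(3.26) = 18.84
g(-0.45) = -0.50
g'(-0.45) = 2.41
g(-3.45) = -64.87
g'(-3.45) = 49.51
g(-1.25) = -5.08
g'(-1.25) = 9.69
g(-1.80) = -12.31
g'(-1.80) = 16.92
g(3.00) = 9.00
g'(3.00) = 15.00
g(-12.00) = -2016.00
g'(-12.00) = 480.00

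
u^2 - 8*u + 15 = (u - 5)*(u - 3)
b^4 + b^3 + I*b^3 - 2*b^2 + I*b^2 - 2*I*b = b*(b - 1)*(b + 2)*(b + I)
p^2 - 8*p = p*(p - 8)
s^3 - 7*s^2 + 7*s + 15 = (s - 5)*(s - 3)*(s + 1)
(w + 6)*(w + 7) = w^2 + 13*w + 42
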